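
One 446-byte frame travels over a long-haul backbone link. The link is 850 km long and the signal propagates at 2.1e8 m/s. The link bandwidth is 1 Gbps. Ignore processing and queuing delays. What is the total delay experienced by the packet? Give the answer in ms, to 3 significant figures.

4.05 ms

L = 446 × 8 = 3568 bits.
Transmission delay = L/R = 3568 / 1000000000 = 0.003568 ms.
Propagation delay = d/s = 850000 m / 210000000 m/s = 4.04762 ms.
Total = 4.05 ms.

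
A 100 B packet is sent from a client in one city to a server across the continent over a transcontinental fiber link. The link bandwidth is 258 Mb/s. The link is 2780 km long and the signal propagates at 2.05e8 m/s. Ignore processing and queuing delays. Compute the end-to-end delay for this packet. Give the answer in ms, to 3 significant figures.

13.6 ms

L = 100 × 8 = 800 bits.
Transmission delay = L/R = 800 / 258000000 = 0.00310078 ms.
Propagation delay = d/s = 2780000 m / 2.05e+08 m/s = 13.561 ms.
Total = 13.6 ms.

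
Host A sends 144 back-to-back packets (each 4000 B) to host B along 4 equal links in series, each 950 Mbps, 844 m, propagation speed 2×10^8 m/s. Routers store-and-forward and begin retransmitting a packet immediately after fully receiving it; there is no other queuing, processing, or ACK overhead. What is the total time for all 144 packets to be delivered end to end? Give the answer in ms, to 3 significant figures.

4.97 ms

Per-hop transmission t_tx = L/R = 32000/950000000 = 0.0336842 ms.
Per-hop propagation t_prop = 844/200000000 = 0.00422 ms.
Pipeline fill: first packet needs 4·t_tx to clear all hops; remaining 143 packets each add one t_tx.
Total = (4+144-1)·t_tx + 4·t_prop = 147·0.0336842 + 4·0.00422 = 4.97 ms.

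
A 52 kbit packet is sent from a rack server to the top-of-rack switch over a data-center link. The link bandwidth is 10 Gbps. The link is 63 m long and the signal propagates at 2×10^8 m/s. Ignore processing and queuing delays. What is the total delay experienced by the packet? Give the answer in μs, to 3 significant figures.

5.52 μs

L = 52000 bits.
Transmission delay = L/R = 52000 / 10000000000 = 5.2 μs.
Propagation delay = d/s = 63 m / 200000000 m/s = 0.315 μs.
Total = 5.52 μs.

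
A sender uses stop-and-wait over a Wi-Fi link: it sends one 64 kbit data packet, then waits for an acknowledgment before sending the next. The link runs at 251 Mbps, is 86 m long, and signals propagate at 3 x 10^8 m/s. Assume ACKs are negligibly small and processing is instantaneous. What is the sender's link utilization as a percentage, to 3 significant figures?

99.8 %

t_tx = L/R = 64000/251000000 = 0.00025498 s.
t_prop = 86/300000000 = 2.86667e-07 s; RTT = 5.73333e-07 s.
Cycle = t_tx + RTT = 0.000255553 s.
Utilization = t_tx / cycle = 0.00025498/0.000255553 = 99.8 %.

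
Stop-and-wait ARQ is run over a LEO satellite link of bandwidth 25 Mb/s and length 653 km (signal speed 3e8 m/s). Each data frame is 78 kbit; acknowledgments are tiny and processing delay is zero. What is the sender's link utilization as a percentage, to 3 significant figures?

41.7 %

t_tx = L/R = 78000/25000000 = 0.00312 s.
t_prop = 653000/300000000 = 0.00217667 s; RTT = 0.00435333 s.
Cycle = t_tx + RTT = 0.00747333 s.
Utilization = t_tx / cycle = 0.00312/0.00747333 = 41.7 %.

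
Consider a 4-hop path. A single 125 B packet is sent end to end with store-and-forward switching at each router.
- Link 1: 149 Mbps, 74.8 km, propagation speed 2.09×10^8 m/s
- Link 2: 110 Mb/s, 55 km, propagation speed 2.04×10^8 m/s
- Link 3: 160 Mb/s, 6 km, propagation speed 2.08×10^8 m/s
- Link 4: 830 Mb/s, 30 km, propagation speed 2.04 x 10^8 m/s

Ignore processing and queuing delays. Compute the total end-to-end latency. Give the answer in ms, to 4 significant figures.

0.8267 ms

L = 125 × 8 = 1000 bits.
Transmission delays (L/R per hop): 0.00671141, 0.00909091, 0.00625, 0.00120482 ms; sum = 0.0232571 ms.
Propagation delays (d/s per hop): 0.357895, 0.269608, 0.0288462, 0.147059 ms; sum = 0.803408 ms.
End-to-end = 0.8267 ms.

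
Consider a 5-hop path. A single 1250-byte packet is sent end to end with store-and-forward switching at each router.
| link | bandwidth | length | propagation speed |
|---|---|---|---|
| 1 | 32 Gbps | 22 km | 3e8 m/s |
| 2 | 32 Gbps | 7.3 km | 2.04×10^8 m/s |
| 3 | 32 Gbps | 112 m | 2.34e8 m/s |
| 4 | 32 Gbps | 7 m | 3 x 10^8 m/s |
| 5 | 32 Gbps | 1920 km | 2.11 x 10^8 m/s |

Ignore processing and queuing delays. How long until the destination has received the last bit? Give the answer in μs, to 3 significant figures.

9210 μs

L = 1250 × 8 = 10000 bits.
Transmission delay per hop = L/R = 10000/32000000000 = 0.3125 μs; 5 hops → 1.5625 μs.
Propagation delays (d/s per hop): 73.3333, 35.7843, 0.478632, 0.0233333, 9099.53 μs; sum = 9209.15 μs.
End-to-end = 9210 μs.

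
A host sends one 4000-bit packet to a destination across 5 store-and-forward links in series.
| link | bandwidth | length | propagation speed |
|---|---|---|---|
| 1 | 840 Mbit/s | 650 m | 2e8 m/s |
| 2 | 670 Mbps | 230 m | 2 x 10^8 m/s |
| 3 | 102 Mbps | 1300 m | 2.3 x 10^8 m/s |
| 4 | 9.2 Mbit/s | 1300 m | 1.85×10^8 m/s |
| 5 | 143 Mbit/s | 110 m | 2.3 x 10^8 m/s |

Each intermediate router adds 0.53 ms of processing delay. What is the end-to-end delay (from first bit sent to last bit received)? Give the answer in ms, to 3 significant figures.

Transmission delays (L/R per hop): 0.0047619, 0.00597015, 0.0392157, 0.434783, 0.027972 ms; sum = 0.512702 ms.
Propagation delays (d/s per hop): 0.00325, 0.00115, 0.00565217, 0.00702703, 0.000478261 ms; sum = 0.0175575 ms.
Processing at 4 router(s): 4 × 0.53 ms = 2.12 ms.
End-to-end = 2.65 ms.

2.65 ms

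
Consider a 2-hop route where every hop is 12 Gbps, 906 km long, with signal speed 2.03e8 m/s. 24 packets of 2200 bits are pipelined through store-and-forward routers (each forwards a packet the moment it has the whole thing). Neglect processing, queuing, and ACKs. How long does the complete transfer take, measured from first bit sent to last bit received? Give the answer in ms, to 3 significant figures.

Per-hop transmission t_tx = L/R = 2200/12000000000 = 0.000183333 ms.
Per-hop propagation t_prop = 906000/2.03e+08 = 4.46305 ms.
Pipeline fill: first packet needs 2·t_tx to clear all hops; remaining 23 packets each add one t_tx.
Total = (2+24-1)·t_tx + 2·t_prop = 25·0.000183333 + 2·4.46305 = 8.93 ms.

8.93 ms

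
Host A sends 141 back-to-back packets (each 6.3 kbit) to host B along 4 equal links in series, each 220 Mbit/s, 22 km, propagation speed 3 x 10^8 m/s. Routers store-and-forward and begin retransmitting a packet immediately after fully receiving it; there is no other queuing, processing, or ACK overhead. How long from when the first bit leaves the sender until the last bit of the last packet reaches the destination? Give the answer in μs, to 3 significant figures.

4420 μs

Per-hop transmission t_tx = L/R = 6300/220000000 = 28.6364 μs.
Per-hop propagation t_prop = 22000/300000000 = 73.3333 μs.
Pipeline fill: first packet needs 4·t_tx to clear all hops; remaining 140 packets each add one t_tx.
Total = (4+141-1)·t_tx + 4·t_prop = 144·28.6364 + 4·73.3333 = 4420 μs.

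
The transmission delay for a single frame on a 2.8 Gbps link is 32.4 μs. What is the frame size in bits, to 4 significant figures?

90720 bits

L = R × t_tx = 2800000000 b/s × 3.24e-05 s = 90720 bits.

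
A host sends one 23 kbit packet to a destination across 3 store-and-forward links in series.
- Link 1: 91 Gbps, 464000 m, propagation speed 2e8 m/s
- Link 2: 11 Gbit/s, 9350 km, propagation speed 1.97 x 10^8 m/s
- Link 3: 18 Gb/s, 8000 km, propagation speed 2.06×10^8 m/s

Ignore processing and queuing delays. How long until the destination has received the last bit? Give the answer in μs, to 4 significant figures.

L = 23000 bits.
Transmission delays (L/R per hop): 0.252747, 2.09091, 1.27778 μs; sum = 3.62143 μs.
Propagation delays (d/s per hop): 2320, 47461.9, 38835 μs; sum = 88616.9 μs.
End-to-end = 88620 μs.

88620 μs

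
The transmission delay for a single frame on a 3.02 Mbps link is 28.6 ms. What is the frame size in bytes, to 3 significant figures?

L = R × t_tx = 3020000 b/s × 0.0286 s = 86372 bits.
In bytes: 86372 / 8 = 10800 bytes.

10800 bytes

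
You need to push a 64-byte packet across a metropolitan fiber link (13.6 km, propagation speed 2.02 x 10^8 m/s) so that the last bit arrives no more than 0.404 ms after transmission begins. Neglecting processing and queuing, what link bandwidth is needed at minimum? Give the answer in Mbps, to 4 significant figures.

L = 512 bits.
Propagation delay = 13600 / 202000000 = 0.0673267 ms.
Transmission budget = 0.404 − 0.0673267 = 0.336673 ms.
R ≥ L / t_tx = 512 bits / 0.000336673 s = 1.521 Mbps.

1.521 Mbps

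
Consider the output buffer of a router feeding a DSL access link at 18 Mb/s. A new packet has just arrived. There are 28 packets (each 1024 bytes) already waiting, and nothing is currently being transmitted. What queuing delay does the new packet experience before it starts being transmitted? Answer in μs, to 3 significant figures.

Each queued packet: L/R = 8192/18000000 = 455.111 μs.
28 queued → 12743.1 μs.
Queuing delay = 12700 μs.

12700 μs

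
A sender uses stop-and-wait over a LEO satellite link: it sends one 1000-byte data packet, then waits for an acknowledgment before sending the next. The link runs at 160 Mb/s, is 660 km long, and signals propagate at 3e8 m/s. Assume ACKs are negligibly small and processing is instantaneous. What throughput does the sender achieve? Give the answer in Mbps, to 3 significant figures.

1.80 Mbps

t_tx = L/R = 8000/160000000 = 5e-05 s.
t_prop = 660000/300000000 = 0.0022 s; RTT = 0.0044 s.
Cycle = t_tx + RTT = 0.00445 s.
Throughput = L / cycle = 8000 / 0.00445 = 1.80 Mbps.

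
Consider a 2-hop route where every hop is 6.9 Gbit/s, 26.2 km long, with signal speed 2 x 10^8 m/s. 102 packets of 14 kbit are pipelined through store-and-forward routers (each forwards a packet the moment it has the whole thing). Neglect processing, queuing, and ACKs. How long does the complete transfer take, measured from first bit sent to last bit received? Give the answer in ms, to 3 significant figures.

Per-hop transmission t_tx = L/R = 14000/6900000000 = 0.00202899 ms.
Per-hop propagation t_prop = 26200/200000000 = 0.131 ms.
Pipeline fill: first packet needs 2·t_tx to clear all hops; remaining 101 packets each add one t_tx.
Total = (2+102-1)·t_tx + 2·t_prop = 103·0.00202899 + 2·0.131 = 0.471 ms.

0.471 ms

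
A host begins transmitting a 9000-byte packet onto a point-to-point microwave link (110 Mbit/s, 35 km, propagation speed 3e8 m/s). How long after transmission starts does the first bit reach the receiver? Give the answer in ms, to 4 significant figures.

0.1167 ms

First bit experiences only propagation delay: d/s = 35000/300000000 = 0.1167 ms.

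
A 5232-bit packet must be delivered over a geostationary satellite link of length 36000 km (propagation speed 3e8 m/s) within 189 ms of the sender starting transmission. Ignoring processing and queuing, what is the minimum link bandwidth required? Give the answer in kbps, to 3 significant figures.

Propagation delay = 36000000 / 300000000 = 120 ms.
Transmission budget = 189 − 120 = 69 ms.
R ≥ L / t_tx = 5232 bits / 0.069 s = 75.8 kbps.

75.8 kbps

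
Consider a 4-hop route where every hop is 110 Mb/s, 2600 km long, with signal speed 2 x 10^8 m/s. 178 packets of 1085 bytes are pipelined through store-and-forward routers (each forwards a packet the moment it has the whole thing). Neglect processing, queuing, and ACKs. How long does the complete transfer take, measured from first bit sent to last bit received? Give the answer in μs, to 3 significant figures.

Per-hop transmission t_tx = L/R = 8680/110000000 = 78.9091 μs.
Per-hop propagation t_prop = 2600000/200000000 = 13000 μs.
Pipeline fill: first packet needs 4·t_tx to clear all hops; remaining 177 packets each add one t_tx.
Total = (4+178-1)·t_tx + 4·t_prop = 181·78.9091 + 4·13000 = 66300 μs.

66300 μs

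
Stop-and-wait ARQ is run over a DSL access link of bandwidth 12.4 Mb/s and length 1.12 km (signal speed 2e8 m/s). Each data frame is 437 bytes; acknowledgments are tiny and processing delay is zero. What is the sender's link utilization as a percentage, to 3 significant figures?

t_tx = L/R = 3496/12400000 = 0.000281935 s.
t_prop = 1120/200000000 = 5.6e-06 s; RTT = 1.12e-05 s.
Cycle = t_tx + RTT = 0.000293135 s.
Utilization = t_tx / cycle = 0.000281935/0.000293135 = 96.2 %.

96.2 %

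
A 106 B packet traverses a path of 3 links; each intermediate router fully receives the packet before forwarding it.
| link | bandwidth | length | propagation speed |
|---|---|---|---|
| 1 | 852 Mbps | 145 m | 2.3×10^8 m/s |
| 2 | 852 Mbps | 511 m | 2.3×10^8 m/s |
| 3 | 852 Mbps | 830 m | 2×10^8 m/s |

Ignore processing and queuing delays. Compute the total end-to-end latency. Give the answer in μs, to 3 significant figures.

L = 106 × 8 = 848 bits.
Transmission delay per hop = L/R = 848/852000000 = 0.995305 μs; 3 hops → 2.98592 μs.
Propagation delays (d/s per hop): 0.630435, 2.22174, 4.15 μs; sum = 7.00217 μs.
End-to-end = 9.99 μs.

9.99 μs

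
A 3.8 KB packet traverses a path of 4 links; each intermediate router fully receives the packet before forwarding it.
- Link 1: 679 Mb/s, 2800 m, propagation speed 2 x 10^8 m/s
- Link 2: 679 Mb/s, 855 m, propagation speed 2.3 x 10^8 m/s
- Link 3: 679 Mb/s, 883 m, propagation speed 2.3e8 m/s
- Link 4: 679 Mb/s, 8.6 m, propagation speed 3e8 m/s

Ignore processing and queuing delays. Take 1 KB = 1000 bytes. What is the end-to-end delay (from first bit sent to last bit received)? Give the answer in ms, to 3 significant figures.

L = 30400 bits.
Transmission delay per hop = L/R = 30400/679000000 = 0.0447717 ms; 4 hops → 0.179087 ms.
Propagation delays (d/s per hop): 0.014, 0.00371739, 0.00383913, 2.86667e-05 ms; sum = 0.0215852 ms.
End-to-end = 0.201 ms.

0.201 ms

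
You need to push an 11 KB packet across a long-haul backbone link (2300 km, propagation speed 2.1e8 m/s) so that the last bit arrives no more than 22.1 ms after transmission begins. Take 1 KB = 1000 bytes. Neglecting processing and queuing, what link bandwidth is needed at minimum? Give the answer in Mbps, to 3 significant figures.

L = 88000 bits.
Propagation delay = 2300000 / 210000000 = 10.9524 ms.
Transmission budget = 22.1 − 10.9524 = 11.1476 ms.
R ≥ L / t_tx = 88000 bits / 0.0111476 s = 7.89 Mbps.

7.89 Mbps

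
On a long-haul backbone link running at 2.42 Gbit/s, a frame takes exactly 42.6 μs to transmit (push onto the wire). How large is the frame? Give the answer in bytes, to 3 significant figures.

L = R × t_tx = 2420000000 b/s × 4.26e-05 s = 103092 bits.
In bytes: 103092 / 8 = 12900 bytes.

12900 bytes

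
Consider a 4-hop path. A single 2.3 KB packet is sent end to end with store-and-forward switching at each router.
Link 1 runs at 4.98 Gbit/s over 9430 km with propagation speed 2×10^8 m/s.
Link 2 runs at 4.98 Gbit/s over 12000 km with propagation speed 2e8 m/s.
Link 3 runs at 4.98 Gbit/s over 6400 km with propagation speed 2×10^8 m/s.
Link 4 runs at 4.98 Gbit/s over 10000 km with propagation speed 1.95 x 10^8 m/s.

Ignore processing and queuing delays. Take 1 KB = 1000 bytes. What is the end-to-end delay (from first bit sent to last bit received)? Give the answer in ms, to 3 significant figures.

L = 18400 bits.
Transmission delay per hop = L/R = 18400/4980000000 = 0.00369478 ms; 4 hops → 0.0147791 ms.
Propagation delays (d/s per hop): 47.15, 60, 32, 51.2821 ms; sum = 190.432 ms.
End-to-end = 190 ms.

190 ms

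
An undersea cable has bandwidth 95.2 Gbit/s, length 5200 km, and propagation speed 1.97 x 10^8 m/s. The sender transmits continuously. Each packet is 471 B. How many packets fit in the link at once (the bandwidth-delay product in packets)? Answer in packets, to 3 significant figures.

Propagation delay = 5200000 / 197000000 = 0.0263959 s.
BDP = R × t_prop = 95200000000 × 0.0263959 = 2512890000 bits.
In packets of 3768 bits: 667000 packets.

667000 packets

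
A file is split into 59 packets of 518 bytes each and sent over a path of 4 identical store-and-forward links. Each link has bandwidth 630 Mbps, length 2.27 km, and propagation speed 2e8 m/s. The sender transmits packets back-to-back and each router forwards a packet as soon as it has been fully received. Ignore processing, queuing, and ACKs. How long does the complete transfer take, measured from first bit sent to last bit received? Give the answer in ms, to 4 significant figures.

0.4532 ms

Per-hop transmission t_tx = L/R = 4144/630000000 = 0.00657778 ms.
Per-hop propagation t_prop = 2270/200000000 = 0.01135 ms.
Pipeline fill: first packet needs 4·t_tx to clear all hops; remaining 58 packets each add one t_tx.
Total = (4+59-1)·t_tx + 4·t_prop = 62·0.00657778 + 4·0.01135 = 0.4532 ms.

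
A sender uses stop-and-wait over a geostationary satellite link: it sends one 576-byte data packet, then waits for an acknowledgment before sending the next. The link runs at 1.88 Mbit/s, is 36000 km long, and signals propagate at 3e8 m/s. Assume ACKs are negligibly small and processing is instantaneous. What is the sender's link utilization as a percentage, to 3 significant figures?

1.01 %

t_tx = L/R = 4608/1880000 = 0.00245106 s.
t_prop = 36000000/300000000 = 0.12 s; RTT = 0.24 s.
Cycle = t_tx + RTT = 0.242451 s.
Utilization = t_tx / cycle = 0.00245106/0.242451 = 1.01 %.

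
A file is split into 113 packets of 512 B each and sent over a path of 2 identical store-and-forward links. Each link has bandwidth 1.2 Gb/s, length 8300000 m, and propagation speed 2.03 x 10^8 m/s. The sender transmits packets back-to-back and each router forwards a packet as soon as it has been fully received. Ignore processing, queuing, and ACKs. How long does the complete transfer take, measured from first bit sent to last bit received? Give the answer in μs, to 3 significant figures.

82200 μs

Per-hop transmission t_tx = L/R = 4096/1200000000 = 3.41333 μs.
Per-hop propagation t_prop = 8300000/2.03e+08 = 40886.7 μs.
Pipeline fill: first packet needs 2·t_tx to clear all hops; remaining 112 packets each add one t_tx.
Total = (2+113-1)·t_tx + 2·t_prop = 114·3.41333 + 2·40886.7 = 82200 μs.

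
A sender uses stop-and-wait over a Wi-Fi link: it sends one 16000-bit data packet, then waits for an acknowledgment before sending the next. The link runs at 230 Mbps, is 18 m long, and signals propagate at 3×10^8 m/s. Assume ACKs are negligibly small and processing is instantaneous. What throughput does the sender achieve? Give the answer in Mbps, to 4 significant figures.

t_tx = L/R = 16000/230000000 = 6.95652e-05 s.
t_prop = 18/300000000 = 6e-08 s; RTT = 1.2e-07 s.
Cycle = t_tx + RTT = 6.96852e-05 s.
Throughput = L / cycle = 16000 / 6.96852e-05 = 229.6 Mbps.

229.6 Mbps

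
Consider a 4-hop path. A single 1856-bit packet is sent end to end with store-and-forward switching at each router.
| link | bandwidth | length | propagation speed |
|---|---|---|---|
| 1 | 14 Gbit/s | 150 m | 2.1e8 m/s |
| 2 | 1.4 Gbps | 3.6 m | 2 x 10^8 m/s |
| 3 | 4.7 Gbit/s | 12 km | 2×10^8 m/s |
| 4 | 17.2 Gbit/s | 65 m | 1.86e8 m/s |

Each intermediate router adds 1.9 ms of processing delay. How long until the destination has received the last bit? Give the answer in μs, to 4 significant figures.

5763 μs

Transmission delays (L/R per hop): 0.132571, 1.32571, 0.394894, 0.107907 μs; sum = 1.96109 μs.
Propagation delays (d/s per hop): 0.714286, 0.018, 60, 0.349462 μs; sum = 61.0817 μs.
Processing at 3 router(s): 3 × 1.9 ms = 5700 μs.
End-to-end = 5763 μs.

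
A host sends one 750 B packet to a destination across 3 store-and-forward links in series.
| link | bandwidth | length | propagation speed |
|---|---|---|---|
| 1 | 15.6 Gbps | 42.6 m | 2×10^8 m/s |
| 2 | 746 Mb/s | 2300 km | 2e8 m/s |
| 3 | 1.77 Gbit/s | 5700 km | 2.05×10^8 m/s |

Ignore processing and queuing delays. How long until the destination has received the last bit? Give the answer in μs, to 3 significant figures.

L = 750 × 8 = 6000 bits.
Transmission delays (L/R per hop): 0.384615, 8.0429, 3.38983 μs; sum = 11.8173 μs.
Propagation delays (d/s per hop): 0.213, 11500, 27804.9 μs; sum = 39305.1 μs.
End-to-end = 39300 μs.

39300 μs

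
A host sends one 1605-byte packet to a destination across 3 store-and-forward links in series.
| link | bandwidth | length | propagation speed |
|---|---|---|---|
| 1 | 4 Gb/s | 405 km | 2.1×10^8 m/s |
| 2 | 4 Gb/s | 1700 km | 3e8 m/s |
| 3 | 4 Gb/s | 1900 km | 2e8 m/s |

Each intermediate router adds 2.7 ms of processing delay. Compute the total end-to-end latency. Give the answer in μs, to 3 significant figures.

L = 1605 × 8 = 12840 bits.
Transmission delay per hop = L/R = 12840/4000000000 = 3.21 μs; 3 hops → 9.63 μs.
Propagation delays (d/s per hop): 1928.57, 5666.67, 9500 μs; sum = 17095.2 μs.
Processing at 2 router(s): 2 × 2.7 ms = 5400 μs.
End-to-end = 22500 μs.

22500 μs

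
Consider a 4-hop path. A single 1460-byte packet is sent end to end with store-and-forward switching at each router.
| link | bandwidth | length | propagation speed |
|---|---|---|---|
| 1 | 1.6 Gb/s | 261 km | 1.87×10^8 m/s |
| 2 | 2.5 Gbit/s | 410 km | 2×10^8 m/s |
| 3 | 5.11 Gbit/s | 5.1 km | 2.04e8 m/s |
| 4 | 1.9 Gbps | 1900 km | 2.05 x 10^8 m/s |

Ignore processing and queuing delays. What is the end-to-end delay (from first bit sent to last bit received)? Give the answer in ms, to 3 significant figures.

12.8 ms

L = 1460 × 8 = 11680 bits.
Transmission delays (L/R per hop): 0.0073, 0.004672, 0.00228571, 0.00614737 ms; sum = 0.0204051 ms.
Propagation delays (d/s per hop): 1.39572, 2.05, 0.025, 9.26829 ms; sum = 12.739 ms.
End-to-end = 12.8 ms.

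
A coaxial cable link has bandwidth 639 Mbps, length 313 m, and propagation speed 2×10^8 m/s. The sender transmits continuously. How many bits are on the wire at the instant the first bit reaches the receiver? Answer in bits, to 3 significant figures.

Propagation delay = 313 / 200000000 = 1.565e-06 s.
BDP = R × t_prop = 639000000 × 1.565e-06 = 1000.04 bits.

1000 bits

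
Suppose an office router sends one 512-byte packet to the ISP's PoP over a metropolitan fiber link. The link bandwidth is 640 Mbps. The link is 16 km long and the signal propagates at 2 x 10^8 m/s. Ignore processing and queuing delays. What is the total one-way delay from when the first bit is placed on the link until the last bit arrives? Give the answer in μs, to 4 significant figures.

86.40 μs

L = 512 × 8 = 4096 bits.
Transmission delay = L/R = 4096 / 640000000 = 6.4 μs.
Propagation delay = d/s = 16000 m / 200000000 m/s = 80 μs.
Total = 86.40 μs.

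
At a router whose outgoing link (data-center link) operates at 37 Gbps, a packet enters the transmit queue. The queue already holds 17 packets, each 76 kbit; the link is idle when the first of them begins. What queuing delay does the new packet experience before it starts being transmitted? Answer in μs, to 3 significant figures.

34.9 μs

Each queued packet: L/R = 76000/37000000000 = 2.05405 μs.
17 queued → 34.9189 μs.
Queuing delay = 34.9 μs.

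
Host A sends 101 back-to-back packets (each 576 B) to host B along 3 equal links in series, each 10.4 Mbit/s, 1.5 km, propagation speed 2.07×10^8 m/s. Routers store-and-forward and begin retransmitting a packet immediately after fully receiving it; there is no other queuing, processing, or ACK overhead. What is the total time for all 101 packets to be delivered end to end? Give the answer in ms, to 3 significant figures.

45.7 ms

Per-hop transmission t_tx = L/R = 4608/10400000 = 0.443077 ms.
Per-hop propagation t_prop = 1500/2.07e+08 = 0.00724638 ms.
Pipeline fill: first packet needs 3·t_tx to clear all hops; remaining 100 packets each add one t_tx.
Total = (3+101-1)·t_tx + 3·t_prop = 103·0.443077 + 3·0.00724638 = 45.7 ms.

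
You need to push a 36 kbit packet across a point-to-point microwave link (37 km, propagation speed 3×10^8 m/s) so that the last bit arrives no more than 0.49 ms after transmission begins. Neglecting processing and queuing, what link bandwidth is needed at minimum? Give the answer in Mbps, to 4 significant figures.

Propagation delay = 37000 / 300000000 = 0.123333 ms.
Transmission budget = 0.49 − 0.123333 = 0.366667 ms.
R ≥ L / t_tx = 36000 bits / 0.000366667 s = 98.18 Mbps.

98.18 Mbps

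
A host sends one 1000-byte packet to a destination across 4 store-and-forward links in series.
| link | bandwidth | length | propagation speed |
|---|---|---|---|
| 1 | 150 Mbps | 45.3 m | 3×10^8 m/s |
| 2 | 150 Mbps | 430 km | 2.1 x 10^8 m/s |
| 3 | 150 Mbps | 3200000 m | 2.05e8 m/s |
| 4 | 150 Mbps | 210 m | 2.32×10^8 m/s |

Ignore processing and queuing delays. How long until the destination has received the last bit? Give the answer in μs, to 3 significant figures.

17900 μs

L = 1000 × 8 = 8000 bits.
Transmission delay per hop = L/R = 8000/150000000 = 53.3333 μs; 4 hops → 213.333 μs.
Propagation delays (d/s per hop): 0.151, 2047.62, 15609.8, 0.905172 μs; sum = 17658.4 μs.
End-to-end = 17900 μs.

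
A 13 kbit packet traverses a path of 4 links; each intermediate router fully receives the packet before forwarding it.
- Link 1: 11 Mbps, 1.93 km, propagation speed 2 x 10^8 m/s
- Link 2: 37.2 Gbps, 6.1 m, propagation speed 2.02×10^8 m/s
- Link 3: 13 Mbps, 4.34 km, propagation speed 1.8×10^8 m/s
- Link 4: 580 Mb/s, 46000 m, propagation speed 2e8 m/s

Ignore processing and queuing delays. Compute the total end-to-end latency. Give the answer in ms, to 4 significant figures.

2.468 ms

L = 13000 bits.
Transmission delays (L/R per hop): 1.18182, 0.000349462, 1, 0.0224138 ms; sum = 2.20458 ms.
Propagation delays (d/s per hop): 0.00965, 3.0198e-05, 0.0241111, 0.23 ms; sum = 0.263791 ms.
End-to-end = 2.468 ms.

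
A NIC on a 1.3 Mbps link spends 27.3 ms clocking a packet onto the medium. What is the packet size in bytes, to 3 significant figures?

4440 bytes

L = R × t_tx = 1300000 b/s × 0.0273 s = 35490 bits.
In bytes: 35490 / 8 = 4440 bytes.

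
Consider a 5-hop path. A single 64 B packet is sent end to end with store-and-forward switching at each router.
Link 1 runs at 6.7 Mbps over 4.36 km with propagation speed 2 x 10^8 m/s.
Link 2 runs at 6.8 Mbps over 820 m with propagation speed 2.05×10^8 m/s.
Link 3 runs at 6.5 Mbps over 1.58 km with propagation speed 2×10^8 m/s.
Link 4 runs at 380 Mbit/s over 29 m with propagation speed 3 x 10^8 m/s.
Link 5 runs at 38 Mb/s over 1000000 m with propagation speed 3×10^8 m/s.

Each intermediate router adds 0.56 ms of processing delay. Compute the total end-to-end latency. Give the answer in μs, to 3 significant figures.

L = 64 × 8 = 512 bits.
Transmission delays (L/R per hop): 76.4179, 75.2941, 78.7692, 1.34737, 13.4737 μs; sum = 245.302 μs.
Propagation delays (d/s per hop): 21.8, 4, 7.9, 0.0966667, 3333.33 μs; sum = 3367.13 μs.
Processing at 4 router(s): 4 × 0.56 ms = 2240 μs.
End-to-end = 5850 μs.

5850 μs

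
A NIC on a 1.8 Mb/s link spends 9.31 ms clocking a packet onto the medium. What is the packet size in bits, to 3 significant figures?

16800 bits

L = R × t_tx = 1800000 b/s × 0.00931 s = 16758 bits.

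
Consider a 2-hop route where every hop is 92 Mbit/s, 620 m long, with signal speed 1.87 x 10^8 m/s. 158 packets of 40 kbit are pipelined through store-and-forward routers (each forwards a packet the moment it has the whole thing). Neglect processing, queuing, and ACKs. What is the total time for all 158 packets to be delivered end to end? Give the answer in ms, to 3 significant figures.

69.1 ms

Per-hop transmission t_tx = L/R = 40000/92000000 = 0.434783 ms.
Per-hop propagation t_prop = 620/187000000 = 0.00331551 ms.
Pipeline fill: first packet needs 2·t_tx to clear all hops; remaining 157 packets each add one t_tx.
Total = (2+158-1)·t_tx + 2·t_prop = 159·0.434783 + 2·0.00331551 = 69.1 ms.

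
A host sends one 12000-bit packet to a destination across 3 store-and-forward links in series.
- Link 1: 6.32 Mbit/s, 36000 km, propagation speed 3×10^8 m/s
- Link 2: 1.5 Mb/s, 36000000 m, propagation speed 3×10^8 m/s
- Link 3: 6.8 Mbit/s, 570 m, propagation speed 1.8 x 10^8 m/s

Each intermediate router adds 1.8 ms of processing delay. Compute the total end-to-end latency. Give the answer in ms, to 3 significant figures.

255 ms

Transmission delays (L/R per hop): 1.89873, 8, 1.76471 ms; sum = 11.6634 ms.
Propagation delays (d/s per hop): 120, 120, 0.00316667 ms; sum = 240.003 ms.
Processing at 2 router(s): 2 × 1.8 ms = 3.6 ms.
End-to-end = 255 ms.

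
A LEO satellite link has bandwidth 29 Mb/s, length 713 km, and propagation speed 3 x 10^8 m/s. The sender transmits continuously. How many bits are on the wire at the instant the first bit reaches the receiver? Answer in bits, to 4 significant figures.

68920 bits

Propagation delay = 713000 / 300000000 = 0.00237667 s.
BDP = R × t_prop = 29000000 × 0.00237667 = 68923.3 bits.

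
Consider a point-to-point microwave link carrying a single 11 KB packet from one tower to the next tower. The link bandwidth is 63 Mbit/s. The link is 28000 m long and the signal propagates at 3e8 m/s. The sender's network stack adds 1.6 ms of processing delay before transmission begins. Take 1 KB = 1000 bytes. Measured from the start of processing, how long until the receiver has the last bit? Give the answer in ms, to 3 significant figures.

L = 88000 bits.
Transmission delay = L/R = 88000 / 63000000 = 1.39683 ms.
Propagation delay = d/s = 28000 m / 300000000 m/s = 0.0933333 ms.
Plus processing delay 1.6 ms = 1.6 ms.
Total = 3.09 ms.

3.09 ms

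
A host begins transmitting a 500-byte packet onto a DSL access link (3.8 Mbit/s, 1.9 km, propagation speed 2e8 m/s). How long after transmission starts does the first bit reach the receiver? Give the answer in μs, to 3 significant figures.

9.50 μs

First bit experiences only propagation delay: d/s = 1900/200000000 = 9.50 μs.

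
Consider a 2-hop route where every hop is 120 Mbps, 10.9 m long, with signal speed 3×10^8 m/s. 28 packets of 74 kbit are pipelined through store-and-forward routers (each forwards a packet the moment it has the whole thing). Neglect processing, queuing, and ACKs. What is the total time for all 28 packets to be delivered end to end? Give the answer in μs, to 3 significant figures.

Per-hop transmission t_tx = L/R = 74000/120000000 = 616.667 μs.
Per-hop propagation t_prop = 10.9/300000000 = 0.0363333 μs.
Pipeline fill: first packet needs 2·t_tx to clear all hops; remaining 27 packets each add one t_tx.
Total = (2+28-1)·t_tx + 2·t_prop = 29·616.667 + 2·0.0363333 = 17900 μs.

17900 μs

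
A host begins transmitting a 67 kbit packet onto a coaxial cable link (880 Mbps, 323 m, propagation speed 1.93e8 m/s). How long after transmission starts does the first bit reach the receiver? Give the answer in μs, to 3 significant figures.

1.67 μs

First bit experiences only propagation delay: d/s = 323/193000000 = 1.67 μs.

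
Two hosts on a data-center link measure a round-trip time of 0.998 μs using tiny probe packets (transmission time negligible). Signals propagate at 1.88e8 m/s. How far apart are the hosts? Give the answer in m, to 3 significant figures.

93.8 m

One-way propagation = RTT/2 = 0.499 μs.
d = s × t = 188000000 × 4.99e-07 = 93.8 m.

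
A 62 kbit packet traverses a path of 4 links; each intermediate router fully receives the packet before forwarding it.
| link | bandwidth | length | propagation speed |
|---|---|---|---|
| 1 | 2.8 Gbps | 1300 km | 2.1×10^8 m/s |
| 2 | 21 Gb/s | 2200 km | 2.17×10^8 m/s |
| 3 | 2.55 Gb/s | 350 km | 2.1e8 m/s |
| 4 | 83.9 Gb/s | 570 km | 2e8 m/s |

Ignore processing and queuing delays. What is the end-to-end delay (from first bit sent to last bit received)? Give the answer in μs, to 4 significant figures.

20900 μs

L = 62000 bits.
Transmission delays (L/R per hop): 22.1429, 2.95238, 24.3137, 0.738975 μs; sum = 50.1479 μs.
Propagation delays (d/s per hop): 6190.48, 10138.2, 1666.67, 2850 μs; sum = 20845.4 μs.
End-to-end = 20900 μs.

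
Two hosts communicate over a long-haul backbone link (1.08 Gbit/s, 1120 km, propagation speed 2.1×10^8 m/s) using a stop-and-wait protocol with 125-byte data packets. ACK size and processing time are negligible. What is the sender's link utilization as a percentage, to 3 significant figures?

0.00868 %

t_tx = L/R = 1000/1080000000 = 9.25926e-07 s.
t_prop = 1120000/210000000 = 0.00533333 s; RTT = 0.0106667 s.
Cycle = t_tx + RTT = 0.0106676 s.
Utilization = t_tx / cycle = 9.25926e-07/0.0106676 = 0.00868 %.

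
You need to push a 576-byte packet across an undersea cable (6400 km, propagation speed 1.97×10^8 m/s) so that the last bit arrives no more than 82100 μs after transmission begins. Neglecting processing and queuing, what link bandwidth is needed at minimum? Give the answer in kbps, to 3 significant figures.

92.9 kbps

L = 4608 bits.
Propagation delay = 6400000 / 197000000 = 32487.3 μs.
Transmission budget = 82100 − 32487.3 = 49612.7 μs.
R ≥ L / t_tx = 4608 bits / 0.0496127 s = 92.9 kbps.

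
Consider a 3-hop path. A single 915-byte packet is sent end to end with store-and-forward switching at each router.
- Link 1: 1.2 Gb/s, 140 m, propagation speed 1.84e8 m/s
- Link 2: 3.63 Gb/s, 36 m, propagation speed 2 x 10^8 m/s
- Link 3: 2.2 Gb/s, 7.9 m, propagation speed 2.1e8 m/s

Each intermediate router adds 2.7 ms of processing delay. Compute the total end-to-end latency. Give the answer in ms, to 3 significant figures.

L = 915 × 8 = 7320 bits.
Transmission delays (L/R per hop): 0.0061, 0.00201653, 0.00332727 ms; sum = 0.0114438 ms.
Propagation delays (d/s per hop): 0.00076087, 0.00018, 3.7619e-05 ms; sum = 0.000978489 ms.
Processing at 2 router(s): 2 × 2.7 ms = 5.4 ms.
End-to-end = 5.41 ms.

5.41 ms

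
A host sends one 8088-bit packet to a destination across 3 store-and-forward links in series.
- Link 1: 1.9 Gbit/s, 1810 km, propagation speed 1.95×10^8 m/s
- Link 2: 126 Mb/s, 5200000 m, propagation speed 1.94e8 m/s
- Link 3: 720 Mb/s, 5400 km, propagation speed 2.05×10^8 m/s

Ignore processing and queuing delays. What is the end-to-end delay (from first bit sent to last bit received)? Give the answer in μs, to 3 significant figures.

Transmission delays (L/R per hop): 4.25684, 64.1905, 11.2333 μs; sum = 79.6807 μs.
Propagation delays (d/s per hop): 9282.05, 26804.1, 26341.5 μs; sum = 62427.6 μs.
End-to-end = 62500 μs.

62500 μs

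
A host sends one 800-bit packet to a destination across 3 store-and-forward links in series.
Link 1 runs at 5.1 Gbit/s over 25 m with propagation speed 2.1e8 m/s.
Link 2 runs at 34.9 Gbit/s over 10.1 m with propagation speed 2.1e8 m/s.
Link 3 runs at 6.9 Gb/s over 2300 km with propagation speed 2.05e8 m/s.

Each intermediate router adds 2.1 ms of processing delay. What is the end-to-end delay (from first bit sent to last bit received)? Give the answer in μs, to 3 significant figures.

15400 μs

Transmission delays (L/R per hop): 0.156863, 0.0229226, 0.115942 μs; sum = 0.295727 μs.
Propagation delays (d/s per hop): 0.119048, 0.0480952, 11219.5 μs; sum = 11219.7 μs.
Processing at 2 router(s): 2 × 2.1 ms = 4200 μs.
End-to-end = 15400 μs.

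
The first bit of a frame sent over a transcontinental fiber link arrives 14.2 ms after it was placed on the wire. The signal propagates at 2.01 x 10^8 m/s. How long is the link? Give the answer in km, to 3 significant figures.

d = s × t_prop = 2.01e+08 × 0.0142 = 2850 km.

2850 km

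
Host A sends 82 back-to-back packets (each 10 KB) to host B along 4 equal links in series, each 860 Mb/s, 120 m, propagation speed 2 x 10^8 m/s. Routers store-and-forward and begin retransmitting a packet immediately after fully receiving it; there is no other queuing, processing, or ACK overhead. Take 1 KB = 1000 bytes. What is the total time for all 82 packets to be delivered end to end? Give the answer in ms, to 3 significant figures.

Per-hop transmission t_tx = L/R = 80000/860000000 = 0.0930233 ms.
Per-hop propagation t_prop = 120/200000000 = 0.0006 ms.
Pipeline fill: first packet needs 4·t_tx to clear all hops; remaining 81 packets each add one t_tx.
Total = (4+82-1)·t_tx + 4·t_prop = 85·0.0930233 + 4·0.0006 = 7.91 ms.

7.91 ms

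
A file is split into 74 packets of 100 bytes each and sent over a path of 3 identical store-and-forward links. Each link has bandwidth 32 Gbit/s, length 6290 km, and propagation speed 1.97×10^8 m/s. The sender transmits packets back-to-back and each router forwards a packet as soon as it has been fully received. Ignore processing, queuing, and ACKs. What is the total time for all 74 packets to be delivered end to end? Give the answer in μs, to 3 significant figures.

Per-hop transmission t_tx = L/R = 800/32000000000 = 0.025 μs.
Per-hop propagation t_prop = 6290000/197000000 = 31928.9 μs.
Pipeline fill: first packet needs 3·t_tx to clear all hops; remaining 73 packets each add one t_tx.
Total = (3+74-1)·t_tx + 3·t_prop = 76·0.025 + 3·31928.9 = 95800 μs.

95800 μs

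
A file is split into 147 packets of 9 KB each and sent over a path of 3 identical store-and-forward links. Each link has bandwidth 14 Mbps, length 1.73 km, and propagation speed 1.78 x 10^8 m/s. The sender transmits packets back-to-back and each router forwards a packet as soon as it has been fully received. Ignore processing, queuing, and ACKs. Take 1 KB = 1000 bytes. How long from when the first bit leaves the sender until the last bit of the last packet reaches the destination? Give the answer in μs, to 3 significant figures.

766000 μs

Per-hop transmission t_tx = L/R = 72000/14000000 = 5142.86 μs.
Per-hop propagation t_prop = 1730/178000000 = 9.7191 μs.
Pipeline fill: first packet needs 3·t_tx to clear all hops; remaining 146 packets each add one t_tx.
Total = (3+147-1)·t_tx + 3·t_prop = 149·5142.86 + 3·9.7191 = 766000 μs.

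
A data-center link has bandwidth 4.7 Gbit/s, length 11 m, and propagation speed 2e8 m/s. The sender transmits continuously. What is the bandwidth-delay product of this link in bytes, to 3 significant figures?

Propagation delay = 11 / 200000000 = 5.5e-08 s.
BDP = R × t_prop = 4700000000 × 5.5e-08 = 258.5 bits.
In bytes: 258.5/8 = 32.3 bytes.

32.3 bytes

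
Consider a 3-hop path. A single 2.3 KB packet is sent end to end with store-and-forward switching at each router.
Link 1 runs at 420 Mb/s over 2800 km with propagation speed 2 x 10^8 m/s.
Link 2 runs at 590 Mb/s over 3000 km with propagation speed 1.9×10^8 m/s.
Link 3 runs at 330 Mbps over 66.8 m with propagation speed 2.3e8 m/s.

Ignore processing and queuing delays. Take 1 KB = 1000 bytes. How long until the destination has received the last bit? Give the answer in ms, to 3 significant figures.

L = 18400 bits.
Transmission delays (L/R per hop): 0.0438095, 0.0311864, 0.0557576 ms; sum = 0.130754 ms.
Propagation delays (d/s per hop): 14, 15.7895, 0.000290435 ms; sum = 29.7898 ms.
End-to-end = 29.9 ms.

29.9 ms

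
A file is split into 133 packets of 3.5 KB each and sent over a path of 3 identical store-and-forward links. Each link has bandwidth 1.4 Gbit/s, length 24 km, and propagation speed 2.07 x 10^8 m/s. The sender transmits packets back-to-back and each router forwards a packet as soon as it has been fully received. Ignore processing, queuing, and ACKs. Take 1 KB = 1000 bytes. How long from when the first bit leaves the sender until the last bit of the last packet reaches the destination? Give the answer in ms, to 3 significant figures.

3.05 ms

Per-hop transmission t_tx = L/R = 28000/1400000000 = 0.02 ms.
Per-hop propagation t_prop = 24000/2.07e+08 = 0.115942 ms.
Pipeline fill: first packet needs 3·t_tx to clear all hops; remaining 132 packets each add one t_tx.
Total = (3+133-1)·t_tx + 3·t_prop = 135·0.02 + 3·0.115942 = 3.05 ms.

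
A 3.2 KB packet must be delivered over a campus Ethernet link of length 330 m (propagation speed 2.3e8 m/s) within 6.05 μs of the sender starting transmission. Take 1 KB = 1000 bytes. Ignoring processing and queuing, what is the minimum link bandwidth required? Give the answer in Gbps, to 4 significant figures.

5.547 Gbps

L = 25600 bits.
Propagation delay = 330 / 2.3e+08 = 1.43478 μs.
Transmission budget = 6.05 − 1.43478 = 4.61522 μs.
R ≥ L / t_tx = 25600 bits / 4.61522e-06 s = 5.547 Gbps.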